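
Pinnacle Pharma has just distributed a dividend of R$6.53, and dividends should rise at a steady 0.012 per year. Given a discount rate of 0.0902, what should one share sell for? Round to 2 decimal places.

Gordon growth model: P₀ = D₁/(r − g). D₁ = 6.53 × (1 + 0.012) = 6.6084.
P₀ = 6.6084 / (0.0902 − 0.012) = 6.6084 / 0.0782 = 84.5059

R$84.51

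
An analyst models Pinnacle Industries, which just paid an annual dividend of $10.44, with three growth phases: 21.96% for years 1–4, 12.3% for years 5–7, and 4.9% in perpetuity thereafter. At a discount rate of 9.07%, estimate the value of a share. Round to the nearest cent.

Three-stage DDM. Project D₁…D_7; terminal Gordon value at t=7 with g = 0.049; discount at r = 0.0907.
D_1 = 12.7326
D_2 = 15.5287
D_3 = 18.9388
D_4 = 23.0978
D_5 = 25.9388
D_6 = 29.1293
D_7 = 32.7122
TV_7 = 34.3151/(0.0907−0.049) = 822.9034
P₀ = Σ Dₜ/(1+r)ᵗ + TV_7/(1+r)^7 = 555.7032

$555.70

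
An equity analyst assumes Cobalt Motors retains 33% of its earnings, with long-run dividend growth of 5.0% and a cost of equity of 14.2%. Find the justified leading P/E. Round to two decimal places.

Payout ratio b = 1 − 0.33 = 0.67.
Justified leading P/E = b/(r−g) = 0.67/(0.142−0.05) = 7.2826

7.28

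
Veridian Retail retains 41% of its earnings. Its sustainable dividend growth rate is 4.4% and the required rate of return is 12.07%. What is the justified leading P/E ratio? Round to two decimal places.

7.69

Payout ratio b = 1 − 0.41 = 0.59.
Justified leading P/E = b/(r−g) = 0.59/(0.1207−0.044) = 7.6923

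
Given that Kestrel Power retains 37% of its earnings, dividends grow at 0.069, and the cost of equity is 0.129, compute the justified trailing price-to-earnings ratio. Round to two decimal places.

11.22

Payout ratio b = 1 − 0.37 = 0.63.
Justified trailing P/E = b(1+g)/(r−g) = 0.63×(1+0.069)/(0.129−0.069) = 11.2245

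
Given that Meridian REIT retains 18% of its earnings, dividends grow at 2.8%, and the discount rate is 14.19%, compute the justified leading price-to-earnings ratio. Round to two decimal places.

Payout ratio b = 1 − 0.18 = 0.82.
Justified leading P/E = b/(r−g) = 0.82/(0.1419−0.028) = 7.1993

7.20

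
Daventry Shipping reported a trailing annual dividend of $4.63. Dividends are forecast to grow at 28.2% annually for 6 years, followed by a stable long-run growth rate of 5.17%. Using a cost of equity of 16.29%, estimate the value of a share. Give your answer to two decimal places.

Two-stage DDM. Project D₁…D_6 at 0.282, terminal growth 0.0517, discount at r = 0.1629.
D_1 = 5.9357
D_2 = 7.6095
D_3 = 9.7554
D_4 = 12.5064
D_5 = 16.0332
D_6 = 20.5546
Terminal value at t=6: TV = D_7/(r−g) = 21.6173/(0.1629−0.0517) = 194.4000
P₀ = 5.9357/(1+0.1629)^1 + 7.6095/(1+0.1629)^2 + 9.7554/(1+0.1629)^3 + 12.5064/(1+0.1629)^4 + 16.0332/(1+0.1629)^5 + 20.5546/(1+0.1629)^6 + 194.4000/(1+0.1629)^6 = 118.2264

$118.23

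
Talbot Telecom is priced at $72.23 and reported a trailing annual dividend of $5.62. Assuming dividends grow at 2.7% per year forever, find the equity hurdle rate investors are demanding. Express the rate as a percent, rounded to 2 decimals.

Rearranging the constant-growth DDM: r = D₁/P₀ + g.
D₁ = 5.62 × (1 + 0.027) = 5.7717.
r = 5.7717 / 72.23 + 0.027 = 0.07991 + 0.027 = 0.10691

10.69%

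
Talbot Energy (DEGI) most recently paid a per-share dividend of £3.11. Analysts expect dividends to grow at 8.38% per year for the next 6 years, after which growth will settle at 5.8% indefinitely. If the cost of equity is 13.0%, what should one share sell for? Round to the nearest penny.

£51.74

Two-stage DDM. Project D₁…D_6 at 0.0838, terminal growth 0.058, discount at r = 0.13.
D_1 = 3.3706
D_2 = 3.6531
D_3 = 3.9592
D_4 = 4.2910
D_5 = 4.6506
D_6 = 5.0403
Terminal value at t=6: TV = D_7/(r−g) = 5.3326/(0.13−0.058) = 74.0642
P₀ = 3.3706/(1+0.13)^1 + 3.6531/(1+0.13)^2 + 3.9592/(1+0.13)^3 + 4.2910/(1+0.13)^4 + 4.6506/(1+0.13)^5 + 5.0403/(1+0.13)^6 + 74.0642/(1+0.13)^6 = 51.7389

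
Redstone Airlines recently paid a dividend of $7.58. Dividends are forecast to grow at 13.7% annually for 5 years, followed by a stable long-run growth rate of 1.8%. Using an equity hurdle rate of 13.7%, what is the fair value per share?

Two-stage DDM. Project D₁…D_5 at 0.137, terminal growth 0.018, discount at r = 0.137.
D_1 = 8.6185
D_2 = 9.7992
D_3 = 11.1417
D_4 = 12.6681
D_5 = 14.4036
Terminal value at t=5: TV = D_6/(r−g) = 14.6629/(0.137−0.018) = 123.2175
P₀ = 8.6185/(1+0.137)^1 + 9.7992/(1+0.137)^2 + 11.1417/(1+0.137)^3 + 12.6681/(1+0.137)^4 + 14.4036/(1+0.137)^5 + 123.2175/(1+0.137)^5 = 102.7440

$102.74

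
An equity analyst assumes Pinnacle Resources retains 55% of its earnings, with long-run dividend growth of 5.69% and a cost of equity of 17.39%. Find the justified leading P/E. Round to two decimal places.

Payout ratio b = 1 − 0.55 = 0.45.
Justified leading P/E = b/(r−g) = 0.45/(0.1739−0.0569) = 3.8462

3.85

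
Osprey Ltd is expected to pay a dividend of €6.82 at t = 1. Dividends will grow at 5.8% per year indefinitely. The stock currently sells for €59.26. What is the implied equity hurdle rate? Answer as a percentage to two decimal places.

Rearranging the constant-growth DDM: r = D₁/P₀ + g.
r = 6.8200 / 59.26 + 0.058 = 0.11509 + 0.058 = 0.17309

17.31%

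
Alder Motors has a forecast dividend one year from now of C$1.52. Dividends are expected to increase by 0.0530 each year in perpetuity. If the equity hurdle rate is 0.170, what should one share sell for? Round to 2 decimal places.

C$12.99

Gordon growth model: P₀ = D₁/(r − g), with D₁ = 1.52 given directly.
P₀ = 1.5200 / (0.17 − 0.053) = 1.5200 / 0.117 = 12.9915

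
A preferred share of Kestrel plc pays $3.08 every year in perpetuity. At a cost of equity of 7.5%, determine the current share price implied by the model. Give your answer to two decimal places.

Zero-growth DDM (perpetuity): P₀ = D/r = 3.08 / 0.075 = 41.0667

$41.07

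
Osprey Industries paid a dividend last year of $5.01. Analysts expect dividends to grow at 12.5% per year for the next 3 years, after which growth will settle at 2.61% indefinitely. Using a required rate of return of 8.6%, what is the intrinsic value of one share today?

$111.54

Two-stage DDM. Project D₁…D_3 at 0.125, terminal growth 0.0261, discount at r = 0.086.
D_1 = 5.6362
D_2 = 6.3408
D_3 = 7.1334
Terminal value at t=3: TV = D_4/(r−g) = 7.3196/(0.086−0.0261) = 122.1963
P₀ = 5.6362/(1+0.086)^1 + 6.3408/(1+0.086)^2 + 7.1334/(1+0.086)^3 + 122.1963/(1+0.086)^3 = 111.5400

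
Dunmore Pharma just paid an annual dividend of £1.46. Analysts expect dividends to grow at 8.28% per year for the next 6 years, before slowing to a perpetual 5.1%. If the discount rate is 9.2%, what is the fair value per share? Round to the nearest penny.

Two-stage DDM. Project D₁…D_6 at 0.0828, terminal growth 0.051, discount at r = 0.092.
D_1 = 1.5809
D_2 = 1.7118
D_3 = 1.8535
D_4 = 2.0070
D_5 = 2.1732
D_6 = 2.3531
Terminal value at t=6: TV = D_7/(r−g) = 2.4731/(0.092−0.051) = 60.3200
P₀ = 1.5809/(1+0.092)^1 + 1.7118/(1+0.092)^2 + 1.8535/(1+0.092)^3 + 2.0070/(1+0.092)^4 + 2.1732/(1+0.092)^5 + 2.3531/(1+0.092)^6 + 60.3200/(1+0.092)^6 = 44.0787

£44.08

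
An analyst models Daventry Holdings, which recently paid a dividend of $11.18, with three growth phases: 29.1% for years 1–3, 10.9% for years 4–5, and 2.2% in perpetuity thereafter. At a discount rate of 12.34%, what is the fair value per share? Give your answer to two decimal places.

$244.52

Three-stage DDM. Project D₁…D_5; terminal Gordon value at t=5 with g = 0.022; discount at r = 0.1234.
D_1 = 14.4334
D_2 = 18.6335
D_3 = 24.0558
D_4 = 26.6779
D_5 = 29.5858
TV_5 = 30.2367/(0.1234−0.022) = 298.1924
P₀ = Σ Dₜ/(1+r)ᵗ + TV_5/(1+r)^5 = 244.5228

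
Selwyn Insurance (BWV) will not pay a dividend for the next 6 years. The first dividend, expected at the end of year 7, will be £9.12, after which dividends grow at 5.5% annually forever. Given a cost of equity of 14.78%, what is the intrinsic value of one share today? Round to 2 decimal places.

£42.98

Deferred-dividend DDM. At t=6 the remaining stream is a growing perpetuity with first payment D_7 = 9.12.
V_6 = D_7/(r−g) = 9.12/(0.1478−0.055) = 98.2759
P₀ = V_6/(1+r)^6 = 98.2759/(1+0.1478)^6 = 42.9783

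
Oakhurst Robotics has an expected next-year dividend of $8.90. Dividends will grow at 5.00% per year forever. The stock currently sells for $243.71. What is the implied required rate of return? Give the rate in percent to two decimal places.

8.65%

Rearranging the constant-growth DDM: r = D₁/P₀ + g.
r = 8.9000 / 243.71 + 0.05 = 0.03652 + 0.05 = 0.08652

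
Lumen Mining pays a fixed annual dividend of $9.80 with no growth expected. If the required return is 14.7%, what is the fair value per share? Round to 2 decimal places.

$66.67

Zero-growth DDM (perpetuity): P₀ = D/r = 9.80 / 0.147 = 66.6667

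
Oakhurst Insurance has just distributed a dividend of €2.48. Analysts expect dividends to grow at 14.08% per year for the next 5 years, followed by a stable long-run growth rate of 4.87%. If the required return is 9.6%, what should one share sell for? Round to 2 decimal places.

Two-stage DDM. Project D₁…D_5 at 0.1408, terminal growth 0.0487, discount at r = 0.096.
D_1 = 2.8292
D_2 = 3.2275
D_3 = 3.6820
D_4 = 4.2004
D_5 = 4.7918
Terminal value at t=5: TV = D_6/(r−g) = 5.0252/(0.096−0.0487) = 106.2403
P₀ = 2.8292/(1+0.096)^1 + 3.2275/(1+0.096)^2 + 3.6820/(1+0.096)^3 + 4.2004/(1+0.096)^4 + 4.7918/(1+0.096)^5 + 106.2403/(1+0.096)^5 = 81.1855

€81.19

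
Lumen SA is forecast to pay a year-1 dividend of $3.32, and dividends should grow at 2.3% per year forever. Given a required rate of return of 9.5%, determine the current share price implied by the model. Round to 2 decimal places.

$46.11

Gordon growth model: P₀ = D₁/(r − g), with D₁ = 3.32 given directly.
P₀ = 3.3200 / (0.095 − 0.023) = 3.3200 / 0.072 = 46.1111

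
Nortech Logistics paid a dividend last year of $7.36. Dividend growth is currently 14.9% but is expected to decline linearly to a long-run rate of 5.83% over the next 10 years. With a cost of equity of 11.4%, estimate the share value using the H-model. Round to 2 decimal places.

$199.76

H-model: P₀ = D₀[(1+g_L) + H(g_S−g_L)]/(r−g_L), with H = 10/2 = 5.
P₀ = 7.36 × [(1+0.0583) + 5×(0.149−0.0583)] / (0.114−0.0583)
   = 7.36 × 1.5118 / 0.0557 = 199.7639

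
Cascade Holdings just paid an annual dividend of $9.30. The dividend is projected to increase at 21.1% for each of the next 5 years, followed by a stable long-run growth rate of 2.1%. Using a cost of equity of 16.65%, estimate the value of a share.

$130.79

Two-stage DDM. Project D₁…D_5 at 0.211, terminal growth 0.021, discount at r = 0.1665.
D_1 = 11.2623
D_2 = 13.6386
D_3 = 16.5164
D_4 = 20.0014
D_5 = 24.2216
Terminal value at t=5: TV = D_6/(r−g) = 24.7303/(0.1665−0.021) = 169.9677
P₀ = 11.2623/(1+0.1665)^1 + 13.6386/(1+0.1665)^2 + 16.5164/(1+0.1665)^3 + 20.0014/(1+0.1665)^4 + 24.2216/(1+0.1665)^5 + 169.9677/(1+0.1665)^5 = 130.7944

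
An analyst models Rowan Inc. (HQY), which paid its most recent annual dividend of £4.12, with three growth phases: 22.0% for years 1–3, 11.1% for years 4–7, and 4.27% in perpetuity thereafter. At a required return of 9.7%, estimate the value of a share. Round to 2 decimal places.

Three-stage DDM. Project D₁…D_7; terminal Gordon value at t=7 with g = 0.0427; discount at r = 0.097.
D_1 = 5.0264
D_2 = 6.1322
D_3 = 7.4813
D_4 = 8.3117
D_5 = 9.2343
D_6 = 10.2593
D_7 = 11.3981
TV_7 = 11.8848/(0.097−0.0427) = 218.8731
P₀ = Σ Dₜ/(1+r)ᵗ + TV_7/(1+r)^7 = 153.2297

£153.23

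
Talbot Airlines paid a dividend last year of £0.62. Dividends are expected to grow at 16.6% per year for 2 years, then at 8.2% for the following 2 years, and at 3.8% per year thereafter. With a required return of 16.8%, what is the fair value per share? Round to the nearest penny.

£6.57

Three-stage DDM. Project D₁…D_4; terminal Gordon value at t=4 with g = 0.038; discount at r = 0.168.
D_1 = 0.7229
D_2 = 0.8429
D_3 = 0.9120
D_4 = 0.9868
TV_4 = 1.0243/(0.168−0.038) = 7.8795
P₀ = Σ Dₜ/(1+r)ᵗ + TV_4/(1+r)^4 = 6.5732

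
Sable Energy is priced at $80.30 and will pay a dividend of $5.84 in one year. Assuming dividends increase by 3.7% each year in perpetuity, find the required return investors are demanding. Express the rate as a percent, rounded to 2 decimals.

10.97%

Rearranging the constant-growth DDM: r = D₁/P₀ + g.
r = 5.8400 / 80.30 + 0.037 = 0.07273 + 0.037 = 0.10973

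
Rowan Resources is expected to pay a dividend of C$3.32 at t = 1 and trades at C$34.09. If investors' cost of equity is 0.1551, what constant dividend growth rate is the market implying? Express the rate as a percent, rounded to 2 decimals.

5.77%

From P₀ = D₁/(r − g), the implied growth is g = r − D₁/P₀.
g = 0.1551 − 3.32/34.09 = 0.1551 − 0.09739 = 0.05771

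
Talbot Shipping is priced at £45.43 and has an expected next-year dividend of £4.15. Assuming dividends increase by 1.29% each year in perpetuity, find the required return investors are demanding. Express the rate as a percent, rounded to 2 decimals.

Rearranging the constant-growth DDM: r = D₁/P₀ + g.
r = 4.1500 / 45.43 + 0.0129 = 0.09135 + 0.0129 = 0.10425

10.42%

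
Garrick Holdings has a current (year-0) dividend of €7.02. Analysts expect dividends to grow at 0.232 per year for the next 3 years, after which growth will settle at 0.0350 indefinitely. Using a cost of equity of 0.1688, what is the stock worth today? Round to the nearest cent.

€87.02

Two-stage DDM. Project D₁…D_3 at 0.232, terminal growth 0.035, discount at r = 0.1688.
D_1 = 8.6486
D_2 = 10.6551
D_3 = 13.1271
Terminal value at t=3: TV = D_4/(r−g) = 13.5866/(0.1688−0.035) = 101.5438
P₀ = 8.6486/(1+0.1688)^1 + 10.6551/(1+0.1688)^2 + 13.1271/(1+0.1688)^3 + 101.5438/(1+0.1688)^3 = 87.0172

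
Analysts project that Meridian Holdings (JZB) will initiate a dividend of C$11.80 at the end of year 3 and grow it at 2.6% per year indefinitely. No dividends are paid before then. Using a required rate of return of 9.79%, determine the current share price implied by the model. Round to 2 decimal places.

C$136.15

Deferred-dividend DDM. At t=2 the remaining stream is a growing perpetuity with first payment D_3 = 11.80.
V_2 = D_3/(r−g) = 11.80/(0.0979−0.026) = 164.1168
P₀ = V_2/(1+r)^2 = 164.1168/(1+0.0979)^2 = 136.1531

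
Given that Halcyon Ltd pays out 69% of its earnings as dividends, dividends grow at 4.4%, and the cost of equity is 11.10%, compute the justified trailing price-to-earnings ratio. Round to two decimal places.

10.75

Justified trailing P/E = b(1+g)/(r−g) = 0.69×(1+0.044)/(0.111−0.044) = 10.7516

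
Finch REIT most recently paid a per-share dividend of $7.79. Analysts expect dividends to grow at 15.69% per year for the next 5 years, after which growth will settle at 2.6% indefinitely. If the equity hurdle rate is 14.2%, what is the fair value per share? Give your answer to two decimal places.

$114.02

Two-stage DDM. Project D₁…D_5 at 0.1569, terminal growth 0.026, discount at r = 0.142.
D_1 = 9.0123
D_2 = 10.4263
D_3 = 12.0622
D_4 = 13.9547
D_5 = 16.1442
Terminal value at t=5: TV = D_6/(r−g) = 16.5640/(0.142−0.026) = 142.7927
P₀ = 9.0123/(1+0.142)^1 + 10.4263/(1+0.142)^2 + 12.0622/(1+0.142)^3 + 13.9547/(1+0.142)^4 + 16.1442/(1+0.142)^5 + 142.7927/(1+0.142)^5 = 114.0163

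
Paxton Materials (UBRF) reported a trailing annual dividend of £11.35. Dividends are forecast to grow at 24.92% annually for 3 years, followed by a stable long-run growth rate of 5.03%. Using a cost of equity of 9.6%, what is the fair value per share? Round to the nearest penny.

Two-stage DDM. Project D₁…D_3 at 0.2492, terminal growth 0.0503, discount at r = 0.096.
D_1 = 14.1784
D_2 = 17.7117
D_3 = 22.1254
Terminal value at t=3: TV = D_4/(r−g) = 23.2383/(0.096−0.0503) = 508.4977
P₀ = 14.1784/(1+0.096)^1 + 17.7117/(1+0.096)^2 + 22.1254/(1+0.096)^3 + 508.4977/(1+0.096)^3 = 430.7272

£430.73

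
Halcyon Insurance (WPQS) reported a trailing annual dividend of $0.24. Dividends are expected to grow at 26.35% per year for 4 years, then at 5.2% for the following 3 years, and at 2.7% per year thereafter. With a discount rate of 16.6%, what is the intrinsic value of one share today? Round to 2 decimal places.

$3.78

Three-stage DDM. Project D₁…D_7; terminal Gordon value at t=7 with g = 0.027; discount at r = 0.166.
D_1 = 0.3032
D_2 = 0.3831
D_3 = 0.4841
D_4 = 0.6117
D_5 = 0.6435
D_6 = 0.6769
D_7 = 0.7121
TV_7 = 0.7314/(0.166−0.027) = 5.2616
P₀ = Σ Dₜ/(1+r)ᵗ + TV_7/(1+r)^7 = 3.7848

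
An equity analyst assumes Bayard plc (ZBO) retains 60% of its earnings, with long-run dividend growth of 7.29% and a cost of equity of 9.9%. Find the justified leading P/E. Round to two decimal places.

15.33

Payout ratio b = 1 − 0.60 = 0.40.
Justified leading P/E = b/(r−g) = 0.40/(0.099−0.0729) = 15.3257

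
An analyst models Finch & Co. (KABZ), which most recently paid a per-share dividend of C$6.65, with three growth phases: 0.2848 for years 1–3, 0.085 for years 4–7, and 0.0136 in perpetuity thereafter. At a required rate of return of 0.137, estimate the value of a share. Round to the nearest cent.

Three-stage DDM. Project D₁…D_7; terminal Gordon value at t=7 with g = 0.0136; discount at r = 0.137.
D_1 = 8.5439
D_2 = 10.9772
D_3 = 14.1035
D_4 = 15.3023
D_5 = 16.6030
D_6 = 18.0143
D_7 = 19.5455
TV_7 = 19.8113/(0.137−0.0136) = 160.5457
P₀ = Σ Dₜ/(1+r)ᵗ + TV_7/(1+r)^7 = 125.1433

C$125.14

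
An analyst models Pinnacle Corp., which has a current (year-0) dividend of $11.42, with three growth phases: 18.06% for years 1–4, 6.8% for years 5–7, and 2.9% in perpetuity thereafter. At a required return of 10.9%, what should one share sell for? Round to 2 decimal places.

Three-stage DDM. Project D₁…D_7; terminal Gordon value at t=7 with g = 0.029; discount at r = 0.109.
D_1 = 13.4825
D_2 = 15.9174
D_3 = 18.7921
D_4 = 22.1859
D_5 = 23.6946
D_6 = 25.3058
D_7 = 27.0266
TV_7 = 27.8103/(0.109−0.029) = 347.6293
P₀ = Σ Dₜ/(1+r)ᵗ + TV_7/(1+r)^7 = 262.8709

$262.87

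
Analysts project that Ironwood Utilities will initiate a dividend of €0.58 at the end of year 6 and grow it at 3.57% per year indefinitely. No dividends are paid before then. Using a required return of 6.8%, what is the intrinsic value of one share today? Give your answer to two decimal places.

€12.92

Deferred-dividend DDM. At t=5 the remaining stream is a growing perpetuity with first payment D_6 = 0.58.
V_5 = D_6/(r−g) = 0.58/(0.068−0.0357) = 17.9567
P₀ = V_5/(1+r)^5 = 17.9567/(1+0.068)^5 = 12.9232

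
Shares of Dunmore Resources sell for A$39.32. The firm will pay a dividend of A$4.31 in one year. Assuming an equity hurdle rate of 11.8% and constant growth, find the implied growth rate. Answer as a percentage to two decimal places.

From P₀ = D₁/(r − g), the implied growth is g = r − D₁/P₀.
g = 0.118 − 4.31/39.32 = 0.118 − 0.10961 = 0.00839

0.84%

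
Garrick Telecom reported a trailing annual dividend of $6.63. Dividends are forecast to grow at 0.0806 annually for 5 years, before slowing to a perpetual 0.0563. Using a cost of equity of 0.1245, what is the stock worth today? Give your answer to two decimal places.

Two-stage DDM. Project D₁…D_5 at 0.0806, terminal growth 0.0563, discount at r = 0.1245.
D_1 = 7.1644
D_2 = 7.7418
D_3 = 8.3658
D_4 = 9.0401
D_5 = 9.7687
Terminal value at t=5: TV = D_6/(r−g) = 10.3187/(0.1245−0.0563) = 151.3008
P₀ = 7.1644/(1+0.1245)^1 + 7.7418/(1+0.1245)^2 + 8.3658/(1+0.1245)^3 + 9.0401/(1+0.1245)^4 + 9.7687/(1+0.1245)^5 + 151.3008/(1+0.1245)^5 = 113.6118

$113.61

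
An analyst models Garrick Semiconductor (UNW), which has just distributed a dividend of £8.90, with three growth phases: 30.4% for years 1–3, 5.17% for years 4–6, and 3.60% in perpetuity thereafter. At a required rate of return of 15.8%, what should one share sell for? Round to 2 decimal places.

Three-stage DDM. Project D₁…D_6; terminal Gordon value at t=6 with g = 0.036; discount at r = 0.158.
D_1 = 11.6056
D_2 = 15.1337
D_3 = 19.7343
D_4 = 20.7546
D_5 = 21.8276
D_6 = 22.9561
TV_6 = 23.7825/(0.158−0.036) = 194.9388
P₀ = Σ Dₜ/(1+r)ᵗ + TV_6/(1+r)^6 = 146.4049

£146.40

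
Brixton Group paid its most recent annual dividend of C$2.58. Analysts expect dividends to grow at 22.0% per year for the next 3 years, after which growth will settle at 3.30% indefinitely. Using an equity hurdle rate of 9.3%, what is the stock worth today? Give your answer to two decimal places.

Two-stage DDM. Project D₁…D_3 at 0.22, terminal growth 0.033, discount at r = 0.093.
D_1 = 3.1476
D_2 = 3.8401
D_3 = 4.6849
Terminal value at t=3: TV = D_4/(r−g) = 4.8395/(0.093−0.033) = 80.6582
P₀ = 3.1476/(1+0.093)^1 + 3.8401/(1+0.093)^2 + 4.6849/(1+0.093)^3 + 80.6582/(1+0.093)^3 = 71.4535

C$71.45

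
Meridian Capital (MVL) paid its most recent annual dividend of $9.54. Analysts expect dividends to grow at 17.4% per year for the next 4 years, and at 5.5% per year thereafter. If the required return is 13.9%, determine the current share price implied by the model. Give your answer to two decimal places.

Two-stage DDM. Project D₁…D_4 at 0.174, terminal growth 0.055, discount at r = 0.139.
D_1 = 11.2000
D_2 = 13.1488
D_3 = 15.4366
D_4 = 18.1226
Terminal value at t=4: TV = D_5/(r−g) = 19.1194/(0.139−0.055) = 227.6114
P₀ = 11.2000/(1+0.139)^1 + 13.1488/(1+0.139)^2 + 15.4366/(1+0.139)^3 + 18.1226/(1+0.139)^4 + 227.6114/(1+0.139)^4 = 176.4211

$176.42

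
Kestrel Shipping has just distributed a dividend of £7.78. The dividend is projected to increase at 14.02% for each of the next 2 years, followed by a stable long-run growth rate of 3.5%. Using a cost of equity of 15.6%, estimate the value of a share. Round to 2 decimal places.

Two-stage DDM. Project D₁…D_2 at 0.1402, terminal growth 0.035, discount at r = 0.156.
D_1 = 8.8708
D_2 = 10.1144
Terminal value at t=2: TV = D_3/(r−g) = 10.4684/(0.156−0.035) = 86.5160
P₀ = 8.8708/(1+0.156)^1 + 10.1144/(1+0.156)^2 + 86.5160/(1+0.156)^2 = 79.9837

£79.98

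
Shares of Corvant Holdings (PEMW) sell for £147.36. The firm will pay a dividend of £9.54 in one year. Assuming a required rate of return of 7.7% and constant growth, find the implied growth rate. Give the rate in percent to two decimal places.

1.23%

From P₀ = D₁/(r − g), the implied growth is g = r − D₁/P₀.
g = 0.077 − 9.54/147.36 = 0.077 − 0.06474 = 0.01226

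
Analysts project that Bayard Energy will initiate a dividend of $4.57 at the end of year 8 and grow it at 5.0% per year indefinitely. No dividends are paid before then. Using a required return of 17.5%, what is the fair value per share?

Deferred-dividend DDM. At t=7 the remaining stream is a growing perpetuity with first payment D_8 = 4.57.
V_7 = D_8/(r−g) = 4.57/(0.175−0.05) = 36.5600
P₀ = V_7/(1+r)^7 = 36.5600/(1+0.175)^7 = 11.8234

$11.82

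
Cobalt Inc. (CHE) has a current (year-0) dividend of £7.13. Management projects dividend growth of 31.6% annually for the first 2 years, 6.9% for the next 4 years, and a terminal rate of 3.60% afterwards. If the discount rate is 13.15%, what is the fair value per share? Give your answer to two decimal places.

£134.83

Three-stage DDM. Project D₁…D_6; terminal Gordon value at t=6 with g = 0.036; discount at r = 0.1315.
D_1 = 9.3831
D_2 = 12.3481
D_3 = 13.2002
D_4 = 14.1110
D_5 = 15.0846
D_6 = 16.1255
TV_6 = 16.7060/(0.1315−0.036) = 174.9317
P₀ = Σ Dₜ/(1+r)ᵗ + TV_6/(1+r)^6 = 134.8321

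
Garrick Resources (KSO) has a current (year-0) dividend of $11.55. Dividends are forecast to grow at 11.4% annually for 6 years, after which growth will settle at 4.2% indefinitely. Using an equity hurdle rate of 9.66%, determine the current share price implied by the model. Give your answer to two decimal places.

$315.51

Two-stage DDM. Project D₁…D_6 at 0.114, terminal growth 0.042, discount at r = 0.0966.
D_1 = 12.8667
D_2 = 14.3335
D_3 = 15.9675
D_4 = 17.7878
D_5 = 19.8156
D_6 = 22.0746
Terminal value at t=6: TV = D_7/(r−g) = 23.0017/(0.0966−0.042) = 421.2774
P₀ = 12.8667/(1+0.0966)^1 + 14.3335/(1+0.0966)^2 + 15.9675/(1+0.0966)^3 + 17.7878/(1+0.0966)^4 + 19.8156/(1+0.0966)^5 + 22.0746/(1+0.0966)^6 + 421.2774/(1+0.0966)^6 = 315.5104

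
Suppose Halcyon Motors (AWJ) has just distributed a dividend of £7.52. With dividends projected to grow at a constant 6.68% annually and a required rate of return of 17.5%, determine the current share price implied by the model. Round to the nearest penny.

£74.14

Gordon growth model: P₀ = D₁/(r − g). D₁ = 7.52 × (1 + 0.0668) = 8.0223.
P₀ = 8.0223 / (0.175 − 0.0668) = 8.0223 / 0.1082 = 74.1436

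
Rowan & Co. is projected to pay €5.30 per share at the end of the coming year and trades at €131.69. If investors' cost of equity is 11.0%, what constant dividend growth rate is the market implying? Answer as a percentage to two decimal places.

6.98%

From P₀ = D₁/(r − g), the implied growth is g = r − D₁/P₀.
g = 0.11 − 5.30/131.69 = 0.11 − 0.04025 = 0.06975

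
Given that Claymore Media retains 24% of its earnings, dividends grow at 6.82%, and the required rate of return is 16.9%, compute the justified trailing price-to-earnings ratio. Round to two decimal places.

Payout ratio b = 1 − 0.24 = 0.76.
Justified trailing P/E = b(1+g)/(r−g) = 0.76×(1+0.0682)/(0.169−0.0682) = 8.0539

8.05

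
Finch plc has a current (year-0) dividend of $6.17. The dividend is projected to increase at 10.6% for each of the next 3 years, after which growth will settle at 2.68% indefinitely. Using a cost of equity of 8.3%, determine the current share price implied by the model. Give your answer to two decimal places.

$139.37

Two-stage DDM. Project D₁…D_3 at 0.106, terminal growth 0.0268, discount at r = 0.083.
D_1 = 6.8240
D_2 = 7.5474
D_3 = 8.3474
Terminal value at t=3: TV = D_4/(r−g) = 8.5711/(0.083−0.0268) = 152.5106
P₀ = 6.8240/(1+0.083)^1 + 7.5474/(1+0.083)^2 + 8.3474/(1+0.083)^3 + 152.5106/(1+0.083)^3 = 139.3719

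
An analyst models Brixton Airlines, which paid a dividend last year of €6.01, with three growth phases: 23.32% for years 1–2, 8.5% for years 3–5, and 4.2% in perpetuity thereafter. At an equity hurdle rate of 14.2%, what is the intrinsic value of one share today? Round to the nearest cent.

€95.12

Three-stage DDM. Project D₁…D_5; terminal Gordon value at t=5 with g = 0.042; discount at r = 0.142.
D_1 = 7.4115
D_2 = 9.1399
D_3 = 9.9168
D_4 = 10.7597
D_5 = 11.6743
TV_5 = 12.1646/(0.142−0.042) = 121.6462
P₀ = Σ Dₜ/(1+r)ᵗ + TV_5/(1+r)^5 = 95.1210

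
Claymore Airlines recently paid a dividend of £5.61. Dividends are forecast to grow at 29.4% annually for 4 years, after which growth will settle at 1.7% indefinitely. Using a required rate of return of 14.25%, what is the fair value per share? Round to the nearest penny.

£105.74

Two-stage DDM. Project D₁…D_4 at 0.294, terminal growth 0.017, discount at r = 0.1425.
D_1 = 7.2593
D_2 = 9.3936
D_3 = 12.1553
D_4 = 15.7290
Terminal value at t=4: TV = D_5/(r−g) = 15.9964/(0.1425−0.017) = 127.4610
P₀ = 7.2593/(1+0.1425)^1 + 9.3936/(1+0.1425)^2 + 12.1553/(1+0.1425)^3 + 15.7290/(1+0.1425)^4 + 127.4610/(1+0.1425)^4 = 105.7414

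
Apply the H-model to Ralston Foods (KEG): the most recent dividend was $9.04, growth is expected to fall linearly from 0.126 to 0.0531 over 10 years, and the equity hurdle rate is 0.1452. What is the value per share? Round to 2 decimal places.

H-model: P₀ = D₀[(1+g_L) + H(g_S−g_L)]/(r−g_L), with H = 10/2 = 5.
P₀ = 9.04 × [(1+0.0531) + 5×(0.126−0.0531)] / (0.1452−0.0531)
   = 9.04 × 1.4176 / 0.0921 = 139.1434

$139.14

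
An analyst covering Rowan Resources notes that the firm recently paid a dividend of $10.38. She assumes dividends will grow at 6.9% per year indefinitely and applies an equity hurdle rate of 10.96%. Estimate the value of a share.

Gordon growth model: P₀ = D₁/(r − g). D₁ = 10.38 × (1 + 0.069) = 11.0962.
P₀ = 11.0962 / (0.1096 − 0.069) = 11.0962 / 0.0406 = 273.3059

$273.31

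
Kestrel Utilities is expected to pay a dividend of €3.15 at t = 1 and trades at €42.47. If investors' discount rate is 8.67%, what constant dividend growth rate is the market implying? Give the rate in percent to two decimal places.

From P₀ = D₁/(r − g), the implied growth is g = r − D₁/P₀.
g = 0.0867 − 3.15/42.47 = 0.0867 − 0.07417 = 0.01253

1.25%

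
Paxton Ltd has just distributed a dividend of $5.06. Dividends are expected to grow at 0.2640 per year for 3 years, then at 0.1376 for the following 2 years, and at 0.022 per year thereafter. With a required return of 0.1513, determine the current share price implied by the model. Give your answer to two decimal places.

Three-stage DDM. Project D₁…D_5; terminal Gordon value at t=5 with g = 0.022; discount at r = 0.1513.
D_1 = 6.3958
D_2 = 8.0843
D_3 = 10.2186
D_4 = 11.6247
D_5 = 13.2242
TV_5 = 13.5152/(0.1513−0.022) = 104.5257
P₀ = Σ Dₜ/(1+r)ᵗ + TV_5/(1+r)^5 = 83.1799

$83.18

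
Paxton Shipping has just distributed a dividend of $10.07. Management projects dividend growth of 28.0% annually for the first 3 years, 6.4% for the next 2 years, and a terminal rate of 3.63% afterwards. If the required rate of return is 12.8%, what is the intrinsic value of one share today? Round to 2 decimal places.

Three-stage DDM. Project D₁…D_5; terminal Gordon value at t=5 with g = 0.0363; discount at r = 0.128.
D_1 = 12.8896
D_2 = 16.4987
D_3 = 21.1183
D_4 = 22.4699
D_5 = 23.9080
TV_5 = 24.7758/(0.128−0.0363) = 270.1835
P₀ = Σ Dₜ/(1+r)ᵗ + TV_5/(1+r)^5 = 214.0281

$214.03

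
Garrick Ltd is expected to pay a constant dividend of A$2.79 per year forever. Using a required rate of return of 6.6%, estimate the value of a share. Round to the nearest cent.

Zero-growth DDM (perpetuity): P₀ = D/r = 2.79 / 0.066 = 42.2727

A$42.27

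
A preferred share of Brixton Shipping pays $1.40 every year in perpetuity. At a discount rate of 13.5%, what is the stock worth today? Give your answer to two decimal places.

$10.37

Zero-growth DDM (perpetuity): P₀ = D/r = 1.40 / 0.135 = 10.3704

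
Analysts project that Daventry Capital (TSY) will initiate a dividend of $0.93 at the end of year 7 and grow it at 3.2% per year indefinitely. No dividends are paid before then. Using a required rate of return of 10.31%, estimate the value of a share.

Deferred-dividend DDM. At t=6 the remaining stream is a growing perpetuity with first payment D_7 = 0.93.
V_6 = D_7/(r−g) = 0.93/(0.1031−0.032) = 13.0802
P₀ = V_6/(1+r)^6 = 13.0802/(1+0.1031)^6 = 7.2598

$7.26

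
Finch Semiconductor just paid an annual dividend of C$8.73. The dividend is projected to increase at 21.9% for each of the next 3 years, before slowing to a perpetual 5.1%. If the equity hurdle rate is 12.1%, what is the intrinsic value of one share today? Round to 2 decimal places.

Two-stage DDM. Project D₁…D_3 at 0.219, terminal growth 0.051, discount at r = 0.121.
D_1 = 10.6419
D_2 = 12.9724
D_3 = 15.8134
Terminal value at t=3: TV = D_4/(r−g) = 16.6199/(0.121−0.051) = 237.4270
P₀ = 10.6419/(1+0.121)^1 + 12.9724/(1+0.121)^2 + 15.8134/(1+0.121)^3 + 237.4270/(1+0.121)^3 = 199.5858

C$199.59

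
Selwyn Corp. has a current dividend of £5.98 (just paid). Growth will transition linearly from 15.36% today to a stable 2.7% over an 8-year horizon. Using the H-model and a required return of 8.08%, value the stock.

£170.44

H-model: P₀ = D₀[(1+g_L) + H(g_S−g_L)]/(r−g_L), with H = 8/2 = 4.
P₀ = 5.98 × [(1+0.027) + 4×(0.1536−0.027)] / (0.0808−0.027)
   = 5.98 × 1.5334 / 0.0538 = 170.4411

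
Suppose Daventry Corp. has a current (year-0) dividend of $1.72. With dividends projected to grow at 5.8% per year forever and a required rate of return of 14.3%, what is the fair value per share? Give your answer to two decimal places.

Gordon growth model: P₀ = D₁/(r − g). D₁ = 1.72 × (1 + 0.058) = 1.8198.
P₀ = 1.8198 / (0.143 − 0.058) = 1.8198 / 0.085 = 21.4089

$21.41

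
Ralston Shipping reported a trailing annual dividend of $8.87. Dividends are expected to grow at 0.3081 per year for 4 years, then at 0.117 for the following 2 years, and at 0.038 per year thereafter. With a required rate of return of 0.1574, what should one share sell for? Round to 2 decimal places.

Three-stage DDM. Project D₁…D_6; terminal Gordon value at t=6 with g = 0.038; discount at r = 0.1574.
D_1 = 11.6028
D_2 = 15.1777
D_3 = 19.8539
D_4 = 25.9709
D_5 = 29.0095
D_6 = 32.4036
TV_6 = 33.6350/(0.1574−0.038) = 281.7000
P₀ = Σ Dₜ/(1+r)ᵗ + TV_6/(1+r)^6 = 193.2699

$193.27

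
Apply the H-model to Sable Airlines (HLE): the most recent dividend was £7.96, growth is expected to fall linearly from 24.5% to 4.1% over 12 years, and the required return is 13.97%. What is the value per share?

£182.67

H-model: P₀ = D₀[(1+g_L) + H(g_S−g_L)]/(r−g_L), with H = 12/2 = 6.
P₀ = 7.96 × [(1+0.041) + 6×(0.245−0.041)] / (0.1397−0.041)
   = 7.96 × 2.2650 / 0.0987 = 182.6687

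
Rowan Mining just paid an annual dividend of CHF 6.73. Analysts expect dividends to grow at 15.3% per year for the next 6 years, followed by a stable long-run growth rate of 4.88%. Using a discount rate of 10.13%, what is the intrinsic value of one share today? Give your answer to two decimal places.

Two-stage DDM. Project D₁…D_6 at 0.153, terminal growth 0.0488, discount at r = 0.1013.
D_1 = 7.7597
D_2 = 8.9469
D_3 = 10.3158
D_4 = 11.8941
D_5 = 13.7139
D_6 = 15.8121
Terminal value at t=6: TV = D_7/(r−g) = 16.5838/(0.1013−0.0488) = 315.8816
P₀ = 7.7597/(1+0.1013)^1 + 8.9469/(1+0.1013)^2 + 10.3158/(1+0.1013)^3 + 11.8941/(1+0.1013)^4 + 13.7139/(1+0.1013)^5 + 15.8121/(1+0.1013)^6 + 315.8816/(1+0.1013)^6 = 224.6066

CHF 224.61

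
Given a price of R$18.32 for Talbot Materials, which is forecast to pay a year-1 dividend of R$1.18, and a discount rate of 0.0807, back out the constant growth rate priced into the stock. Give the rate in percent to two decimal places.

From P₀ = D₁/(r − g), the implied growth is g = r − D₁/P₀.
g = 0.0807 − 1.18/18.32 = 0.0807 − 0.06441 = 0.01629

1.63%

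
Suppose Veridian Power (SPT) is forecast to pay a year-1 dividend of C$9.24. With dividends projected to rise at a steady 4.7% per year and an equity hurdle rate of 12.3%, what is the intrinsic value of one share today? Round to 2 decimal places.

Gordon growth model: P₀ = D₁/(r − g), with D₁ = 9.24 given directly.
P₀ = 9.2400 / (0.123 − 0.047) = 9.2400 / 0.076 = 121.5789

C$121.58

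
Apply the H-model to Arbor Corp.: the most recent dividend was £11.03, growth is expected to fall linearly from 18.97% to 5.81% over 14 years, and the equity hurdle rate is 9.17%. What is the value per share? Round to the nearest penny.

£649.75

H-model: P₀ = D₀[(1+g_L) + H(g_S−g_L)]/(r−g_L), with H = 14/2 = 7.
P₀ = 11.03 × [(1+0.0581) + 7×(0.1897−0.0581)] / (0.0917−0.0581)
   = 11.03 × 1.9793 / 0.0336 = 649.7524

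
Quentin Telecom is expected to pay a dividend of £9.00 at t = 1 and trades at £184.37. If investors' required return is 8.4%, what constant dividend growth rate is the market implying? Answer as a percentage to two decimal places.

3.52%

From P₀ = D₁/(r − g), the implied growth is g = r − D₁/P₀.
g = 0.084 − 9.00/184.37 = 0.084 − 0.04881 = 0.03519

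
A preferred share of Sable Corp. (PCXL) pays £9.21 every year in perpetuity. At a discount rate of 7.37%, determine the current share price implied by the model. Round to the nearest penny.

£124.97

Zero-growth DDM (perpetuity): P₀ = D/r = 9.21 / 0.0737 = 124.9661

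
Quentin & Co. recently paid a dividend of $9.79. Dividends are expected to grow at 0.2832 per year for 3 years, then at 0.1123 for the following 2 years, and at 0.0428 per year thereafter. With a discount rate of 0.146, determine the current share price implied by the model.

Three-stage DDM. Project D₁…D_5; terminal Gordon value at t=5 with g = 0.0428; discount at r = 0.146.
D_1 = 12.5625
D_2 = 16.1202
D_3 = 20.6855
D_4 = 23.0085
D_5 = 25.5923
TV_5 = 26.6877/(0.146−0.0428) = 258.6014
P₀ = Σ Dₜ/(1+r)ᵗ + TV_5/(1+r)^5 = 194.0979

$194.10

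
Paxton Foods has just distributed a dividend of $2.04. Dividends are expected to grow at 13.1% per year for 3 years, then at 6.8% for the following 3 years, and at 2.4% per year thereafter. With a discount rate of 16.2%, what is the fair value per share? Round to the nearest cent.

$21.41

Three-stage DDM. Project D₁…D_6; terminal Gordon value at t=6 with g = 0.024; discount at r = 0.162.
D_1 = 2.3072
D_2 = 2.6095
D_3 = 2.9513
D_4 = 3.1520
D_5 = 3.3664
D_6 = 3.5953
TV_6 = 3.6816/(0.162−0.024) = 26.6780
P₀ = Σ Dₜ/(1+r)ᵗ + TV_6/(1+r)^6 = 21.4148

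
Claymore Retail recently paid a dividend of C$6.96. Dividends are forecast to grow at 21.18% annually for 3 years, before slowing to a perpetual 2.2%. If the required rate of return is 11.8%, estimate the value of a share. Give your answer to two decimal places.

C$118.94

Two-stage DDM. Project D₁…D_3 at 0.2118, terminal growth 0.022, discount at r = 0.118.
D_1 = 8.4341
D_2 = 10.2205
D_3 = 12.3852
Terminal value at t=3: TV = D_4/(r−g) = 12.6576/(0.118−0.022) = 131.8505
P₀ = 8.4341/(1+0.118)^1 + 10.2205/(1+0.118)^2 + 12.3852/(1+0.118)^3 + 131.8505/(1+0.118)^3 = 118.9369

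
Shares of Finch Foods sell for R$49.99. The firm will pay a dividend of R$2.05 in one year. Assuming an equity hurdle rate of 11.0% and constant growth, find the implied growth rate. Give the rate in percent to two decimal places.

6.90%

From P₀ = D₁/(r − g), the implied growth is g = r − D₁/P₀.
g = 0.11 − 2.05/49.99 = 0.11 − 0.04101 = 0.06899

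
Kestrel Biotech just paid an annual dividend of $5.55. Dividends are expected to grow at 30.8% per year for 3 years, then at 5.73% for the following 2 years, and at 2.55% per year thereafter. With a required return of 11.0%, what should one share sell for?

$140.21

Three-stage DDM. Project D₁…D_5; terminal Gordon value at t=5 with g = 0.0255; discount at r = 0.11.
D_1 = 7.2594
D_2 = 9.4953
D_3 = 12.4198
D_4 = 13.1315
D_5 = 13.8839
TV_5 = 14.2380/(0.11−0.0255) = 168.4968
P₀ = Σ Dₜ/(1+r)ᵗ + TV_5/(1+r)^5 = 140.2121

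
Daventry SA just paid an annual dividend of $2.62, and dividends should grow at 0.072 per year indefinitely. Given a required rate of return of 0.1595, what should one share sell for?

Gordon growth model: P₀ = D₁/(r − g). D₁ = 2.62 × (1 + 0.072) = 2.8086.
P₀ = 2.8086 / (0.1595 − 0.072) = 2.8086 / 0.0875 = 32.0987

$32.10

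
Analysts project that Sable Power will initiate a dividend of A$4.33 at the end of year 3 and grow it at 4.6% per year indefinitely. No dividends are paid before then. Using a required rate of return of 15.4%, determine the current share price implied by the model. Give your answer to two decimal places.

A$30.11

Deferred-dividend DDM. At t=2 the remaining stream is a growing perpetuity with first payment D_3 = 4.33.
V_2 = D_3/(r−g) = 4.33/(0.154−0.046) = 40.0926
P₀ = V_2/(1+r)^2 = 40.0926/(1+0.154)^2 = 30.1060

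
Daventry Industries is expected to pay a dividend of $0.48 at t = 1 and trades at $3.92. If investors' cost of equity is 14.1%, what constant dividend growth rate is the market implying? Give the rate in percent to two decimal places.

1.86%

From P₀ = D₁/(r − g), the implied growth is g = r − D₁/P₀.
g = 0.141 − 0.48/3.92 = 0.141 − 0.12245 = 0.01855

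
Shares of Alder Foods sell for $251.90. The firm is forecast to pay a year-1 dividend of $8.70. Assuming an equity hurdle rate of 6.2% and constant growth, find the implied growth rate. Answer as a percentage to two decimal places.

2.75%

From P₀ = D₁/(r − g), the implied growth is g = r − D₁/P₀.
g = 0.062 − 8.70/251.90 = 0.062 − 0.03454 = 0.02746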